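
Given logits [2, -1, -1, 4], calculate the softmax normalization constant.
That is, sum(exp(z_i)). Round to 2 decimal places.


Denom = e^2=7.3891 + e^-1=0.3679 + e^-1=0.3679 + e^4=54.5982. Sum = 62.7231, which rounds to 62.72.

62.72


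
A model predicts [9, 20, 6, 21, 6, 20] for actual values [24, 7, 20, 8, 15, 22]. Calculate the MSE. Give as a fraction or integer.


MSE = (1/6) * ((24-9)^2=225 + (7-20)^2=169 + (20-6)^2=196 + (8-21)^2=169 + (15-6)^2=81 + (22-20)^2=4). Sum = 844. MSE = 422/3.

422/3


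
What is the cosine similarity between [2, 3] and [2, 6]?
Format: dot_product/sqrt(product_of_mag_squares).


dot = 22. |a|^2 = 13, |b|^2 = 40. cos = 22/sqrt(520).

22/sqrt(520)


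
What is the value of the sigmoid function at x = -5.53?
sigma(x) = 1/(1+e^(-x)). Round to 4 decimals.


sigma(-5.53) = 1/(1+e^(5.53)) = 1/(1+252.143911) = 1/253.143911 = 0.0040.

0.0040


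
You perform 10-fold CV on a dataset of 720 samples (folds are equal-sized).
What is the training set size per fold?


Each validation fold has 720/10 = 72 samples. Training set = 720 - 72 = 648.

648


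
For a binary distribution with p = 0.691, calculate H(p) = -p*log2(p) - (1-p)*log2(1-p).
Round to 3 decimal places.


H = -0.691*log2(0.691) - 0.309*log2(0.309) = 0.892.

0.892


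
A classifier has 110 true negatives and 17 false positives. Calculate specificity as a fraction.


Specificity = TN / (TN + FP) = 110 / 127 = 110/127.

110/127


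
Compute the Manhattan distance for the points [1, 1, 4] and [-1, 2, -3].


d = sum of absolute differences: |1--1|=2 + |1-2|=1 + |4--3|=7 = 10.

10


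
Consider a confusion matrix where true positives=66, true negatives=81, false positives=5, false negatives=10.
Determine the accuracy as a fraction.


Accuracy = (TP + TN) / (TP + TN + FP + FN) = (66 + 81) / 162 = 49/54.

49/54


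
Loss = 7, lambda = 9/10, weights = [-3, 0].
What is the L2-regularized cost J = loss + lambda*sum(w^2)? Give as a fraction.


L2 sq norm = sum(w^2) = 9. J = 7 + 9/10 * 9 = 151/10.

151/10


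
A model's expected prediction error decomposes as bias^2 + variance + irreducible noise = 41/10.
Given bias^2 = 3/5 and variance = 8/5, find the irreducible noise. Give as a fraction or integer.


Total error = bias^2 + variance + irreducible noise. So irreducible noise = 41/10 - 3/5 - 8/5 = 19/10.

19/10


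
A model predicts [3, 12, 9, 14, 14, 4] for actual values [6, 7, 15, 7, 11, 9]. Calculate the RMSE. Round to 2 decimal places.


MSE = 25.5000. RMSE = sqrt(25.5000) = 5.05.

5.05


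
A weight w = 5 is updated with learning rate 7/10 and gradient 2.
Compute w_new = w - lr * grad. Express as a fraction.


w_new = 5 - 7/10 * 2 = 5 - 7/5 = 18/5.

18/5


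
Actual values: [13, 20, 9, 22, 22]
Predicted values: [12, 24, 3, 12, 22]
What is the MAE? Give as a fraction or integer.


MAE = (1/5) * (|13-12|=1 + |20-24|=4 + |9-3|=6 + |22-12|=10 + |22-22|=0). Sum = 21. MAE = 21/5.

21/5


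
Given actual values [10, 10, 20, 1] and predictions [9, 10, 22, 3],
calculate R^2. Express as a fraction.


Mean(y) = 41/4. SS_res = 9. SS_tot = 723/4. R^2 = 1 - 9/(723/4) = 229/241.

229/241


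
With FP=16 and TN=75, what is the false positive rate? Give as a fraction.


FPR = FP / (FP + TN) = 16 / 91 = 16/91.

16/91


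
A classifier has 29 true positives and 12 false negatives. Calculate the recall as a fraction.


Recall = TP / (TP + FN) = 29 / 41 = 29/41.

29/41


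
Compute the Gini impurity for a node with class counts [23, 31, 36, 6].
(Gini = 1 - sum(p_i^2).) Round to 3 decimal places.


Total = 96. Proportions: 23/96, 31/96, 36/96, 6/96. sum(p_i^2) = 0.3062. Gini = 1 - 0.3062 = 0.6938, which rounds to 0.694.

0.694


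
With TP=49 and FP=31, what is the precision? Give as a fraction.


Precision = TP / (TP + FP) = 49 / 80 = 49/80.

49/80


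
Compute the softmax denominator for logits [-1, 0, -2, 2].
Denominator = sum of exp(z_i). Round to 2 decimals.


Denom = e^-1=0.3679 + e^0=1.0000 + e^-2=0.1353 + e^2=7.3891. Sum = 8.8923, which rounds to 8.89.

8.89


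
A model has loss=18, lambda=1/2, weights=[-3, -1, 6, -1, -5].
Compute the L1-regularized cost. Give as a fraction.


L1 norm = sum(|w|) = 16. J = 18 + 1/2 * 16 = 26.

26


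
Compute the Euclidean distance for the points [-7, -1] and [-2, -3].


d = sqrt(sum of squared differences). (-7--2)^2=25, (-1--3)^2=4. Sum = 29.

sqrt(29)


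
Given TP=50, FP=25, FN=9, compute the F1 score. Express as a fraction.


Precision = 50/75 = 2/3. Recall = 50/59 = 50/59. F1 = 2*P*R/(P+R) = 50/67.

50/67


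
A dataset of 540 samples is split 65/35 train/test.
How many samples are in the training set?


Test set = 540 * 35% = 189. Training set = 540 - 189 = 351.

351


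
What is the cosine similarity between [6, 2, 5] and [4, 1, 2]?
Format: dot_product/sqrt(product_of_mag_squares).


dot = 36. |a|^2 = 65, |b|^2 = 21. cos = 36/sqrt(1365).

36/sqrt(1365)


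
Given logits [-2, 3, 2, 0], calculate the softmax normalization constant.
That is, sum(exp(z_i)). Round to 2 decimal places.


Denom = e^-2=0.1353 + e^3=20.0855 + e^2=7.3891 + e^0=1.0000. Sum = 28.6099, which rounds to 28.61.

28.61


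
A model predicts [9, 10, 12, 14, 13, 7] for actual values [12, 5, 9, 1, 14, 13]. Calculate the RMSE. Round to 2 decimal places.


MSE = 41.5000. RMSE = sqrt(41.5000) = 6.44.

6.44


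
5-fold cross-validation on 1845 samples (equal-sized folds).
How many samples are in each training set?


Each validation fold has 1845/5 = 369 samples. Training set = 1845 - 369 = 1476.

1476


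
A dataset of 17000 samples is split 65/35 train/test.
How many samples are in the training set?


Test set = 17000 * 35% = 5950. Training set = 17000 - 5950 = 11050.

11050


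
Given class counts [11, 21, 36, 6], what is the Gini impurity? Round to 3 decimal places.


Total = 74. Proportions: 11/74, 21/74, 36/74, 6/74. sum(p_i^2) = 0.3459. Gini = 1 - 0.3459 = 0.6541, which rounds to 0.654.

0.654


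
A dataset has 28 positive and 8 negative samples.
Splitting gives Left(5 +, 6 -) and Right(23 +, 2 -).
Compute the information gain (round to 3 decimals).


H(parent) = 0.7642. H(left) = 0.9940, H(right) = 0.4022. Weighted = (11/36)*0.9940 + (25/36)*0.4022 = 0.5830. IG = 0.7642 - 0.5830 = 0.1812, which rounds to 0.181.

0.181


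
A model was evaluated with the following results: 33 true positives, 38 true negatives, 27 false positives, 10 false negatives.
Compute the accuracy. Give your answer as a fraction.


Accuracy = (TP + TN) / (TP + TN + FP + FN) = (33 + 38) / 108 = 71/108.

71/108


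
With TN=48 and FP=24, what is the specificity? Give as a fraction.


Specificity = TN / (TN + FP) = 48 / 72 = 2/3.

2/3


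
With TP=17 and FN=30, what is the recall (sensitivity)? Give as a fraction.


Recall = TP / (TP + FN) = 17 / 47 = 17/47.

17/47


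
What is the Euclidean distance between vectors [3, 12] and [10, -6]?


d = sqrt(sum of squared differences). (3-10)^2=49, (12--6)^2=324. Sum = 373.

sqrt(373)


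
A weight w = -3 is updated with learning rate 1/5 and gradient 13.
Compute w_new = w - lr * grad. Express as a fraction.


w_new = -3 - 1/5 * 13 = -3 - 13/5 = -28/5.

-28/5


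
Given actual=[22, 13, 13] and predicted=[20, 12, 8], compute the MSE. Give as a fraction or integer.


MSE = (1/3) * ((22-20)^2=4 + (13-12)^2=1 + (13-8)^2=25). Sum = 30. MSE = 10.

10


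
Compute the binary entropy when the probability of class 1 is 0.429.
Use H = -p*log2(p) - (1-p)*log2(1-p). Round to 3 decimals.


H = -0.429*log2(0.429) - 0.571*log2(0.571) = 0.985.

0.985


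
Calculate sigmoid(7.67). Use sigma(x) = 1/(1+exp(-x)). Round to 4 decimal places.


sigma(7.67) = 1/(1+e^(-7.67)) = 1/(1+0.000467) = 1/1.000467 = 0.9995.

0.9995


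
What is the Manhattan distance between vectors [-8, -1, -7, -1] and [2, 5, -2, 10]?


d = sum of absolute differences: |-8-2|=10 + |-1-5|=6 + |-7--2|=5 + |-1-10|=11 = 32.

32


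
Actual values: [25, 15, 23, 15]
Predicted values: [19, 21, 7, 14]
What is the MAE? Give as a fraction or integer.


MAE = (1/4) * (|25-19|=6 + |15-21|=6 + |23-7|=16 + |15-14|=1). Sum = 29. MAE = 29/4.

29/4


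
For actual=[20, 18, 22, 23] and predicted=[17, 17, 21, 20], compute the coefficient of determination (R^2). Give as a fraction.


Mean(y) = 83/4. SS_res = 20. SS_tot = 59/4. R^2 = 1 - 20/(59/4) = -21/59.

-21/59


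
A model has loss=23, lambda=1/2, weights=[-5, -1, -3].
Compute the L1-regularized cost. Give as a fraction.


L1 norm = sum(|w|) = 9. J = 23 + 1/2 * 9 = 55/2.

55/2


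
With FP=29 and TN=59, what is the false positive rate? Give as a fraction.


FPR = FP / (FP + TN) = 29 / 88 = 29/88.

29/88


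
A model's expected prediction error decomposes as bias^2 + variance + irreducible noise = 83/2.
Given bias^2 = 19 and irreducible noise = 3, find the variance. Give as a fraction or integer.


Total error = bias^2 + variance + irreducible noise. So variance = 83/2 - 19 - 3 = 39/2.

39/2


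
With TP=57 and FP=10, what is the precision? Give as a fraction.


Precision = TP / (TP + FP) = 57 / 67 = 57/67.

57/67


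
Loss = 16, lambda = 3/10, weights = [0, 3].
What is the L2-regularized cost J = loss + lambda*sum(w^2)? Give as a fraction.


L2 sq norm = sum(w^2) = 9. J = 16 + 3/10 * 9 = 187/10.

187/10


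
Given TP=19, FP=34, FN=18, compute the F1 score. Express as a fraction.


Precision = 19/53 = 19/53. Recall = 19/37 = 19/37. F1 = 2*P*R/(P+R) = 19/45.

19/45


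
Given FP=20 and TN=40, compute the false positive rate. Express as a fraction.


FPR = FP / (FP + TN) = 20 / 60 = 1/3.

1/3


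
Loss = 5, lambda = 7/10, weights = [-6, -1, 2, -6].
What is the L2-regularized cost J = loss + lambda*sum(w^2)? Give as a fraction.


L2 sq norm = sum(w^2) = 77. J = 5 + 7/10 * 77 = 589/10.

589/10


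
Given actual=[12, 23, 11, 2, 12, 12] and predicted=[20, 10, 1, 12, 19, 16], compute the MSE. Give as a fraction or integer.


MSE = (1/6) * ((12-20)^2=64 + (23-10)^2=169 + (11-1)^2=100 + (2-12)^2=100 + (12-19)^2=49 + (12-16)^2=16). Sum = 498. MSE = 83.

83


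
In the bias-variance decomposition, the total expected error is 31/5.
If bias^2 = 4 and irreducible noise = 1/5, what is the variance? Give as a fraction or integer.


Total error = bias^2 + variance + irreducible noise. So variance = 31/5 - 4 - 1/5 = 2.

2


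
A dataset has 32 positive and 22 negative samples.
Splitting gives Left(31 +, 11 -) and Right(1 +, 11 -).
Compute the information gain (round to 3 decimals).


H(parent) = 0.9751. H(left) = 0.8296, H(right) = 0.4138. Weighted = (42/54)*0.8296 + (12/54)*0.4138 = 0.7372. IG = 0.9751 - 0.7372 = 0.2379, which rounds to 0.238.

0.238


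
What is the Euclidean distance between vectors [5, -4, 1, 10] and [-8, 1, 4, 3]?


d = sqrt(sum of squared differences). (5--8)^2=169, (-4-1)^2=25, (1-4)^2=9, (10-3)^2=49. Sum = 252.

sqrt(252)


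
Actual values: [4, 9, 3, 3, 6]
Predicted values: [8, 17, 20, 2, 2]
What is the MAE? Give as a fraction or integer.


MAE = (1/5) * (|4-8|=4 + |9-17|=8 + |3-20|=17 + |3-2|=1 + |6-2|=4). Sum = 34. MAE = 34/5.

34/5


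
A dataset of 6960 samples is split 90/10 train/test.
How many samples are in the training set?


Test set = 6960 * 10% = 696. Training set = 6960 - 696 = 6264.

6264


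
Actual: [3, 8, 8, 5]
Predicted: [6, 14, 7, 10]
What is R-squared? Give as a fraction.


Mean(y) = 6. SS_res = 71. SS_tot = 18. R^2 = 1 - 71/(18) = -53/18.

-53/18


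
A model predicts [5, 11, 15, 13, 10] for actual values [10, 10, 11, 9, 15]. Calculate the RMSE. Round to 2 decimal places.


MSE = 16.6000. RMSE = sqrt(16.6000) = 4.07.

4.07


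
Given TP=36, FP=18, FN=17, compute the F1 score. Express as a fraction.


Precision = 36/54 = 2/3. Recall = 36/53 = 36/53. F1 = 2*P*R/(P+R) = 72/107.

72/107


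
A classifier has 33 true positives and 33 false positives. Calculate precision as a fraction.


Precision = TP / (TP + FP) = 33 / 66 = 1/2.

1/2


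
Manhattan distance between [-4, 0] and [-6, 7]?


d = sum of absolute differences: |-4--6|=2 + |0-7|=7 = 9.

9


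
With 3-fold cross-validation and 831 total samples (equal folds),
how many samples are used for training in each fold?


Each validation fold has 831/3 = 277 samples. Training set = 831 - 277 = 554.

554


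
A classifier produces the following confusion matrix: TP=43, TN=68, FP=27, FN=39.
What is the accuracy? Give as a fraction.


Accuracy = (TP + TN) / (TP + TN + FP + FN) = (43 + 68) / 177 = 37/59.

37/59


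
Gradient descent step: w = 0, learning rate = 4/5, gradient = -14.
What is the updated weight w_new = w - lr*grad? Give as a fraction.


w_new = 0 - 4/5 * -14 = 0 - -56/5 = 56/5.

56/5


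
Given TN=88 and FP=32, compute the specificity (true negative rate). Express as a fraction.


Specificity = TN / (TN + FP) = 88 / 120 = 11/15.

11/15


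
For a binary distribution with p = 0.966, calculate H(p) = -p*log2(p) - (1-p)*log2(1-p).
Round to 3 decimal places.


H = -0.966*log2(0.966) - 0.034*log2(0.034) = 0.214.

0.214


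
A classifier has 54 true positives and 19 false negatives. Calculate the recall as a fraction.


Recall = TP / (TP + FN) = 54 / 73 = 54/73.

54/73


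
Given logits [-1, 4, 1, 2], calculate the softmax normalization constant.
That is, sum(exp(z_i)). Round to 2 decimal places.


Denom = e^-1=0.3679 + e^4=54.5982 + e^1=2.7183 + e^2=7.3891. Sum = 65.0735, which rounds to 65.07.

65.07


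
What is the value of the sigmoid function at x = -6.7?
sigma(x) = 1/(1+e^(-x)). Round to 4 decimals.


sigma(-6.7) = 1/(1+e^(6.7)) = 1/(1+812.405825) = 1/813.405825 = 0.0012.

0.0012


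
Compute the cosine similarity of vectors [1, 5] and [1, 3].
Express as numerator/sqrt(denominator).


dot = 16. |a|^2 = 26, |b|^2 = 10. cos = 16/sqrt(260).

16/sqrt(260)


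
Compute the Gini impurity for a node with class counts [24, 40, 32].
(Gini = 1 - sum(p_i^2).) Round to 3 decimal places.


Total = 96. Proportions: 24/96, 40/96, 32/96. sum(p_i^2) = 0.3472. Gini = 1 - 0.3472 = 0.6528, which rounds to 0.653.

0.653


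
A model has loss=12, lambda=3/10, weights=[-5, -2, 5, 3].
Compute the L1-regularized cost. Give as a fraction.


L1 norm = sum(|w|) = 15. J = 12 + 3/10 * 15 = 33/2.

33/2


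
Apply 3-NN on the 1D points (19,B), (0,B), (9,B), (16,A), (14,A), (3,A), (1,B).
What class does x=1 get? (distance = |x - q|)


Distances: |19-1|=18, |0-1|=1, |9-1|=8, |16-1|=15, |14-1|=13, |3-1|=2, |1-1|=0. 3 nearest: (1,B), (0,B), (3,A). Counts: {'B': 2, 'A': 1}. Majority class: B.

B


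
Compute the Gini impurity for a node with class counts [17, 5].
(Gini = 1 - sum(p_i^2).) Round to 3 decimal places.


Total = 22. Proportions: 17/22, 5/22. sum(p_i^2) = 0.6488. Gini = 1 - 0.6488 = 0.3512, which rounds to 0.351.

0.351


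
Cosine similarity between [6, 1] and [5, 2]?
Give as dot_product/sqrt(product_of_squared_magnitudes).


dot = 32. |a|^2 = 37, |b|^2 = 29. cos = 32/sqrt(1073).

32/sqrt(1073)


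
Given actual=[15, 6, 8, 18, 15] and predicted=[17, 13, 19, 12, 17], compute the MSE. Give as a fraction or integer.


MSE = (1/5) * ((15-17)^2=4 + (6-13)^2=49 + (8-19)^2=121 + (18-12)^2=36 + (15-17)^2=4). Sum = 214. MSE = 214/5.

214/5


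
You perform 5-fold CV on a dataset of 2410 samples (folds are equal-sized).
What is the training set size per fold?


Each validation fold has 2410/5 = 482 samples. Training set = 2410 - 482 = 1928.

1928


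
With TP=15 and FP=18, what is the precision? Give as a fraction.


Precision = TP / (TP + FP) = 15 / 33 = 5/11.

5/11


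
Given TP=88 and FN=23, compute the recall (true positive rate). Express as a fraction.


Recall = TP / (TP + FN) = 88 / 111 = 88/111.

88/111


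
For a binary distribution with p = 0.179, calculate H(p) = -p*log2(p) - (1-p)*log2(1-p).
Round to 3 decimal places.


H = -0.179*log2(0.179) - 0.821*log2(0.821) = 0.678.

0.678


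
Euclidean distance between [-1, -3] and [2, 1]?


d = sqrt(sum of squared differences). (-1-2)^2=9, (-3-1)^2=16. Sum = 25.

5


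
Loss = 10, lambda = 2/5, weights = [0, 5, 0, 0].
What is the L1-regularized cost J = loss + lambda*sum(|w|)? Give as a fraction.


L1 norm = sum(|w|) = 5. J = 10 + 2/5 * 5 = 12.

12


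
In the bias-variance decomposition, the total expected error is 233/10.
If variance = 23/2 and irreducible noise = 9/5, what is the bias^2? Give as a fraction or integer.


Total error = bias^2 + variance + irreducible noise. So bias^2 = 233/10 - 23/2 - 9/5 = 10.

10


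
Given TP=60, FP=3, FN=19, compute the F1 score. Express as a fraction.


Precision = 60/63 = 20/21. Recall = 60/79 = 60/79. F1 = 2*P*R/(P+R) = 60/71.

60/71


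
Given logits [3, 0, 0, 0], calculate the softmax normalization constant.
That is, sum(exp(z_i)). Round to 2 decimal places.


Denom = e^3=20.0855 + e^0=1.0000 + e^0=1.0000 + e^0=1.0000. Sum = 23.0855, which rounds to 23.09.

23.09


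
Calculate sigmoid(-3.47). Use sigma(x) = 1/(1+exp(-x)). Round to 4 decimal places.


sigma(-3.47) = 1/(1+e^(3.47)) = 1/(1+32.136742) = 1/33.136742 = 0.0302.

0.0302


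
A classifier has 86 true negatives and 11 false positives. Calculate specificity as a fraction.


Specificity = TN / (TN + FP) = 86 / 97 = 86/97.

86/97


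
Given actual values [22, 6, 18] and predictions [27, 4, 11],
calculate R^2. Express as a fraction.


Mean(y) = 46/3. SS_res = 78. SS_tot = 416/3. R^2 = 1 - 78/(416/3) = 7/16.

7/16


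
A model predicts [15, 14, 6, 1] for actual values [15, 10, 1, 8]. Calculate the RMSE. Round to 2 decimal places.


MSE = 22.5000. RMSE = sqrt(22.5000) = 4.74.

4.74


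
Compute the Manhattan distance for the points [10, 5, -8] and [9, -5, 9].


d = sum of absolute differences: |10-9|=1 + |5--5|=10 + |-8-9|=17 = 28.

28


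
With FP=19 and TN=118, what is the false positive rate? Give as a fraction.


FPR = FP / (FP + TN) = 19 / 137 = 19/137.

19/137


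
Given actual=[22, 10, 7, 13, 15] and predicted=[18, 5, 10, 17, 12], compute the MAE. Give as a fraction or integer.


MAE = (1/5) * (|22-18|=4 + |10-5|=5 + |7-10|=3 + |13-17|=4 + |15-12|=3). Sum = 19. MAE = 19/5.

19/5


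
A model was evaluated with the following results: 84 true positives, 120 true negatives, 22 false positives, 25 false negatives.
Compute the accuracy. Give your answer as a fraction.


Accuracy = (TP + TN) / (TP + TN + FP + FN) = (84 + 120) / 251 = 204/251.

204/251


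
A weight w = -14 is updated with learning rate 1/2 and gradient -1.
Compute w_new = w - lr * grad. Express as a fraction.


w_new = -14 - 1/2 * -1 = -14 - -1/2 = -27/2.

-27/2


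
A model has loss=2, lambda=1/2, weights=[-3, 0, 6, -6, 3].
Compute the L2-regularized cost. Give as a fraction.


L2 sq norm = sum(w^2) = 90. J = 2 + 1/2 * 90 = 47.

47


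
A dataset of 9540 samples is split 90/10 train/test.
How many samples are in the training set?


Test set = 9540 * 10% = 954. Training set = 9540 - 954 = 8586.

8586


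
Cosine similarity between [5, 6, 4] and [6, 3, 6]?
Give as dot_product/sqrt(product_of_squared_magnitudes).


dot = 72. |a|^2 = 77, |b|^2 = 81. cos = 72/sqrt(6237).

72/sqrt(6237)


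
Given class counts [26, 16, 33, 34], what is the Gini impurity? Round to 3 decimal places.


Total = 109. Proportions: 26/109, 16/109, 33/109, 34/109. sum(p_i^2) = 0.2674. Gini = 1 - 0.2674 = 0.7326, which rounds to 0.733.

0.733


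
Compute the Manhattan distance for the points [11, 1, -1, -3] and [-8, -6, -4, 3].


d = sum of absolute differences: |11--8|=19 + |1--6|=7 + |-1--4|=3 + |-3-3|=6 = 35.

35


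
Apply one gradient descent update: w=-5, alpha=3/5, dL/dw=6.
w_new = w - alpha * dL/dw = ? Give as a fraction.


w_new = -5 - 3/5 * 6 = -5 - 18/5 = -43/5.

-43/5


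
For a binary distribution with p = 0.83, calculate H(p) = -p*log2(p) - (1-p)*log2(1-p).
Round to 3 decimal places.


H = -0.83*log2(0.83) - 0.17*log2(0.17) = 0.658.

0.658


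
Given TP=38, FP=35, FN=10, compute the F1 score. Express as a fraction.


Precision = 38/73 = 38/73. Recall = 38/48 = 19/24. F1 = 2*P*R/(P+R) = 76/121.

76/121


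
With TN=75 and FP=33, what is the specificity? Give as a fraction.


Specificity = TN / (TN + FP) = 75 / 108 = 25/36.

25/36


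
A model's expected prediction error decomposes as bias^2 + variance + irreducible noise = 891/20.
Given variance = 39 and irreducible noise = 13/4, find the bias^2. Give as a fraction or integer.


Total error = bias^2 + variance + irreducible noise. So bias^2 = 891/20 - 39 - 13/4 = 23/10.

23/10


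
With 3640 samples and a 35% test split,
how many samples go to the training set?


Test set = 3640 * 35% = 1274. Training set = 3640 - 1274 = 2366.

2366


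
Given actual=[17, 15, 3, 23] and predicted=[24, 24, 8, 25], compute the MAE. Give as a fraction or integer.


MAE = (1/4) * (|17-24|=7 + |15-24|=9 + |3-8|=5 + |23-25|=2). Sum = 23. MAE = 23/4.

23/4


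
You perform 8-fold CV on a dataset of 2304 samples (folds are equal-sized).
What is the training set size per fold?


Each validation fold has 2304/8 = 288 samples. Training set = 2304 - 288 = 2016.

2016


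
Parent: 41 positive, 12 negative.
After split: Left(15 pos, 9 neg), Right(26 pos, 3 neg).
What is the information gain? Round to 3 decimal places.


H(parent) = 0.7717. H(left) = 0.9544, H(right) = 0.4798. Weighted = (24/53)*0.9544 + (29/53)*0.4798 = 0.6947. IG = 0.7717 - 0.6947 = 0.0770, which rounds to 0.077.

0.077


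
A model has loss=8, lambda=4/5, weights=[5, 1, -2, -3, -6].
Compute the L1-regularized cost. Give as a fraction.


L1 norm = sum(|w|) = 17. J = 8 + 4/5 * 17 = 108/5.

108/5


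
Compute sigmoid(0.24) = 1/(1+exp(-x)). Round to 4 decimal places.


sigma(0.24) = 1/(1+e^(-0.24)) = 1/(1+0.786628) = 1/1.786628 = 0.5597.

0.5597


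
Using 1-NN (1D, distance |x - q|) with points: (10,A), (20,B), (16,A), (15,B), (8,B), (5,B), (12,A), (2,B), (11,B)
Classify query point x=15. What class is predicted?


Distances: |10-15|=5, |20-15|=5, |16-15|=1, |15-15|=0, |8-15|=7, |5-15|=10, |12-15|=3, |2-15|=13, |11-15|=4. 1 nearest: (15,B). Counts: {'B': 1}. Majority class: B.

B


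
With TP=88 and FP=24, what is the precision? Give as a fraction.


Precision = TP / (TP + FP) = 88 / 112 = 11/14.

11/14


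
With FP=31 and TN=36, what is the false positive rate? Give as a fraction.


FPR = FP / (FP + TN) = 31 / 67 = 31/67.

31/67


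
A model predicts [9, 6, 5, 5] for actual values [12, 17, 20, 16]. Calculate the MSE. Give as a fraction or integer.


MSE = (1/4) * ((12-9)^2=9 + (17-6)^2=121 + (20-5)^2=225 + (16-5)^2=121). Sum = 476. MSE = 119.

119


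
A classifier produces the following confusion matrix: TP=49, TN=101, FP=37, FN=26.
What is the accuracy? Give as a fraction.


Accuracy = (TP + TN) / (TP + TN + FP + FN) = (49 + 101) / 213 = 50/71.

50/71


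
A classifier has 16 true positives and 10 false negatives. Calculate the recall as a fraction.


Recall = TP / (TP + FN) = 16 / 26 = 8/13.

8/13


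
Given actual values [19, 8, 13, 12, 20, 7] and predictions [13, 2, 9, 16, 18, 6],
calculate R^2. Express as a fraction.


Mean(y) = 79/6. SS_res = 109. SS_tot = 881/6. R^2 = 1 - 109/(881/6) = 227/881.

227/881


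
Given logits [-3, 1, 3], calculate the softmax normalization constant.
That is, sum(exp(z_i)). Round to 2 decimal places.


Denom = e^-3=0.0498 + e^1=2.7183 + e^3=20.0855. Sum = 22.8536, which rounds to 22.85.

22.85


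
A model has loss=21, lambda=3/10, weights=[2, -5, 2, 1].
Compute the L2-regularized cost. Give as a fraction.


L2 sq norm = sum(w^2) = 34. J = 21 + 3/10 * 34 = 156/5.

156/5


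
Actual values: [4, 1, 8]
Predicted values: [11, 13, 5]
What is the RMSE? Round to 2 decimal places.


MSE = 67.3333. RMSE = sqrt(67.3333) = 8.21.

8.21


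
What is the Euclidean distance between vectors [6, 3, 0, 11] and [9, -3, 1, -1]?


d = sqrt(sum of squared differences). (6-9)^2=9, (3--3)^2=36, (0-1)^2=1, (11--1)^2=144. Sum = 190.

sqrt(190)


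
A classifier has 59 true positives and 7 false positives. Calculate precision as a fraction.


Precision = TP / (TP + FP) = 59 / 66 = 59/66.

59/66


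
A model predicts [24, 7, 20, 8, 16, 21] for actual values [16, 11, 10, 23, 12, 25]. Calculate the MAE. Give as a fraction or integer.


MAE = (1/6) * (|16-24|=8 + |11-7|=4 + |10-20|=10 + |23-8|=15 + |12-16|=4 + |25-21|=4). Sum = 45. MAE = 15/2.

15/2


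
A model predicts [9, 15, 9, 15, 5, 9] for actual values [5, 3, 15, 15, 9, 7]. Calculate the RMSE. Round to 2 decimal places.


MSE = 36.0000. RMSE = sqrt(36.0000) = 6.00.

6.00


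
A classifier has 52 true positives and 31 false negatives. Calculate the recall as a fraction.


Recall = TP / (TP + FN) = 52 / 83 = 52/83.

52/83


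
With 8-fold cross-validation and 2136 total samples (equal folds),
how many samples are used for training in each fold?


Each validation fold has 2136/8 = 267 samples. Training set = 2136 - 267 = 1869.

1869


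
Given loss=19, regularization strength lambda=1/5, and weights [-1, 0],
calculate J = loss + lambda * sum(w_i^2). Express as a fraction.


L2 sq norm = sum(w^2) = 1. J = 19 + 1/5 * 1 = 96/5.

96/5


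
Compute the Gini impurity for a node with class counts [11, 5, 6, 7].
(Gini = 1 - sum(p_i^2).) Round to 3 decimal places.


Total = 29. Proportions: 11/29, 5/29, 6/29, 7/29. sum(p_i^2) = 0.2747. Gini = 1 - 0.2747 = 0.7253, which rounds to 0.725.

0.725


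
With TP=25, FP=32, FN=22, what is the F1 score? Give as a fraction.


Precision = 25/57 = 25/57. Recall = 25/47 = 25/47. F1 = 2*P*R/(P+R) = 25/52.

25/52


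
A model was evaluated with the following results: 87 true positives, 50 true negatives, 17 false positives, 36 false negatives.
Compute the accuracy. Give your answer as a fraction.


Accuracy = (TP + TN) / (TP + TN + FP + FN) = (87 + 50) / 190 = 137/190.

137/190


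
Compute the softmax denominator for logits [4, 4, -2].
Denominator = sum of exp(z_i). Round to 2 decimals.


Denom = e^4=54.5982 + e^4=54.5982 + e^-2=0.1353. Sum = 109.3317, which rounds to 109.33.

109.33


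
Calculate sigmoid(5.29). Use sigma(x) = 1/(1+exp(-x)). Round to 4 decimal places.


sigma(5.29) = 1/(1+e^(-5.29)) = 1/(1+0.005042) = 1/1.005042 = 0.9950.

0.9950


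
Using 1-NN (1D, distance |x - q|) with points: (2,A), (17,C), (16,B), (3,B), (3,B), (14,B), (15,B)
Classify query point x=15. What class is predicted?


Distances: |2-15|=13, |17-15|=2, |16-15|=1, |3-15|=12, |3-15|=12, |14-15|=1, |15-15|=0. 1 nearest: (15,B). Counts: {'B': 1}. Majority class: B.

B


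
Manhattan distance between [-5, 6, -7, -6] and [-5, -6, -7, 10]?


d = sum of absolute differences: |-5--5|=0 + |6--6|=12 + |-7--7|=0 + |-6-10|=16 = 28.

28


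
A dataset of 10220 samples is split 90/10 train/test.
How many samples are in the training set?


Test set = 10220 * 10% = 1022. Training set = 10220 - 1022 = 9198.

9198


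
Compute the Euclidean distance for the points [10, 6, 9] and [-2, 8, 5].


d = sqrt(sum of squared differences). (10--2)^2=144, (6-8)^2=4, (9-5)^2=16. Sum = 164.

sqrt(164)


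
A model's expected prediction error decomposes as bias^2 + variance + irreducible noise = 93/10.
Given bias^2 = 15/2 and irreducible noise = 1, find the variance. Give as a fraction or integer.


Total error = bias^2 + variance + irreducible noise. So variance = 93/10 - 15/2 - 1 = 4/5.

4/5


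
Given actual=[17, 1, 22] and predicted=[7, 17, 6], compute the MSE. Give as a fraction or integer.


MSE = (1/3) * ((17-7)^2=100 + (1-17)^2=256 + (22-6)^2=256). Sum = 612. MSE = 204.

204


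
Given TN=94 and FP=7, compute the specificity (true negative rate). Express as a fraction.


Specificity = TN / (TN + FP) = 94 / 101 = 94/101.

94/101


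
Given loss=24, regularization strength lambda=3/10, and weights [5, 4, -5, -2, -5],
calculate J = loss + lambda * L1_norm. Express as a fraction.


L1 norm = sum(|w|) = 21. J = 24 + 3/10 * 21 = 303/10.

303/10


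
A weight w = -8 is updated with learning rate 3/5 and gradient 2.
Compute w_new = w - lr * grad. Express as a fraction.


w_new = -8 - 3/5 * 2 = -8 - 6/5 = -46/5.

-46/5


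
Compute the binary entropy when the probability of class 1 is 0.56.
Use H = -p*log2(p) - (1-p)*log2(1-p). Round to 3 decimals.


H = -0.56*log2(0.56) - 0.44*log2(0.44) = 0.990.

0.990


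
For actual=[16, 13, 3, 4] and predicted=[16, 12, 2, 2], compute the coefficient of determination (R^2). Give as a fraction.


Mean(y) = 9. SS_res = 6. SS_tot = 126. R^2 = 1 - 6/(126) = 20/21.

20/21


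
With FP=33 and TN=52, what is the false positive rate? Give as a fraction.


FPR = FP / (FP + TN) = 33 / 85 = 33/85.

33/85


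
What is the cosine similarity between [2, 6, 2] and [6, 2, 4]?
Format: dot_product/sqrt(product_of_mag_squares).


dot = 32. |a|^2 = 44, |b|^2 = 56. cos = 32/sqrt(2464).

32/sqrt(2464)


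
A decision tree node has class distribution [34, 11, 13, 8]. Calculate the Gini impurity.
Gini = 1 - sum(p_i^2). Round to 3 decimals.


Total = 66. Proportions: 34/66, 11/66, 13/66, 8/66. sum(p_i^2) = 0.3466. Gini = 1 - 0.3466 = 0.6534, which rounds to 0.653.

0.653


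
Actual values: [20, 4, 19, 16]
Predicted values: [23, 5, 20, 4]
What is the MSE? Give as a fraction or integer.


MSE = (1/4) * ((20-23)^2=9 + (4-5)^2=1 + (19-20)^2=1 + (16-4)^2=144). Sum = 155. MSE = 155/4.

155/4


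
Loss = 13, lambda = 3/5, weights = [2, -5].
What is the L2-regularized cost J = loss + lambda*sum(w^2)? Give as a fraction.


L2 sq norm = sum(w^2) = 29. J = 13 + 3/5 * 29 = 152/5.

152/5


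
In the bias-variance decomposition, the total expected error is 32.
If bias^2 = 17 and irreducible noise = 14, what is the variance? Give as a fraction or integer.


Total error = bias^2 + variance + irreducible noise. So variance = 32 - 17 - 14 = 1.

1


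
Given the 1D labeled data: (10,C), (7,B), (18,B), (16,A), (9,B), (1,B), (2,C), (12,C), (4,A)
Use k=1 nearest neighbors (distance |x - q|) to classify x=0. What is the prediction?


Distances: |10-0|=10, |7-0|=7, |18-0|=18, |16-0|=16, |9-0|=9, |1-0|=1, |2-0|=2, |12-0|=12, |4-0|=4. 1 nearest: (1,B). Counts: {'B': 1}. Majority class: B.

B


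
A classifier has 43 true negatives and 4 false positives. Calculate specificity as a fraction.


Specificity = TN / (TN + FP) = 43 / 47 = 43/47.

43/47


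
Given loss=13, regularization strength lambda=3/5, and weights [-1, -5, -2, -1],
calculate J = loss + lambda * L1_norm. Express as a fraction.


L1 norm = sum(|w|) = 9. J = 13 + 3/5 * 9 = 92/5.

92/5


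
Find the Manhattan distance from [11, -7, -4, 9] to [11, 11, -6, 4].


d = sum of absolute differences: |11-11|=0 + |-7-11|=18 + |-4--6|=2 + |9-4|=5 = 25.

25


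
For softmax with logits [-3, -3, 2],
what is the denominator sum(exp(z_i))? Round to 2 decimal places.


Denom = e^-3=0.0498 + e^-3=0.0498 + e^2=7.3891. Sum = 7.4887, which rounds to 7.49.

7.49


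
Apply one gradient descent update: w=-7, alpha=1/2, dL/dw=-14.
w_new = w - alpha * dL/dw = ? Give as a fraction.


w_new = -7 - 1/2 * -14 = -7 - -7 = 0.

0


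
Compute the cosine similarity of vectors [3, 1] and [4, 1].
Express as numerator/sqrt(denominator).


dot = 13. |a|^2 = 10, |b|^2 = 17. cos = 13/sqrt(170).

13/sqrt(170)


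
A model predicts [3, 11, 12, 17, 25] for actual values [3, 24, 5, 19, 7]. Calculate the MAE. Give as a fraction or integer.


MAE = (1/5) * (|3-3|=0 + |24-11|=13 + |5-12|=7 + |19-17|=2 + |7-25|=18). Sum = 40. MAE = 8.

8


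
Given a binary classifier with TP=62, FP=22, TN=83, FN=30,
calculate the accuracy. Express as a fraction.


Accuracy = (TP + TN) / (TP + TN + FP + FN) = (62 + 83) / 197 = 145/197.

145/197


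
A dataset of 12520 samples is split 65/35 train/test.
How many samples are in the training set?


Test set = 12520 * 35% = 4382. Training set = 12520 - 4382 = 8138.

8138


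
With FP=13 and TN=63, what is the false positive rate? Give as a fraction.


FPR = FP / (FP + TN) = 13 / 76 = 13/76.

13/76


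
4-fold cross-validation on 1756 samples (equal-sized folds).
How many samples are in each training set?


Each validation fold has 1756/4 = 439 samples. Training set = 1756 - 439 = 1317.

1317


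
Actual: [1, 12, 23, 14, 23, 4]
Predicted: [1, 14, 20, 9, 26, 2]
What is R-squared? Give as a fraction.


Mean(y) = 77/6. SS_res = 51. SS_tot = 2561/6. R^2 = 1 - 51/(2561/6) = 2255/2561.

2255/2561


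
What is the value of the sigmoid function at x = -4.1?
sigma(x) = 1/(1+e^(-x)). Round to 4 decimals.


sigma(-4.1) = 1/(1+e^(4.1)) = 1/(1+60.340288) = 1/61.340288 = 0.0163.

0.0163


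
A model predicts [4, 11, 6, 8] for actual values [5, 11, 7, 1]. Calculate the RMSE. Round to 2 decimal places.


MSE = 12.7500. RMSE = sqrt(12.7500) = 3.57.

3.57


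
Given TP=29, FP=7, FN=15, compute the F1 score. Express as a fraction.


Precision = 29/36 = 29/36. Recall = 29/44 = 29/44. F1 = 2*P*R/(P+R) = 29/40.

29/40


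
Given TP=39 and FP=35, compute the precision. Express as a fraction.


Precision = TP / (TP + FP) = 39 / 74 = 39/74.

39/74


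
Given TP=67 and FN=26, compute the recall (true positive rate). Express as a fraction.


Recall = TP / (TP + FN) = 67 / 93 = 67/93.

67/93


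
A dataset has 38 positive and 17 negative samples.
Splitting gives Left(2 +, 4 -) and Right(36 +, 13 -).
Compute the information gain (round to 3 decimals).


H(parent) = 0.8921. H(left) = 0.9183, H(right) = 0.8346. Weighted = (6/55)*0.9183 + (49/55)*0.8346 = 0.8437. IG = 0.8921 - 0.8437 = 0.0484, which rounds to 0.048.

0.048


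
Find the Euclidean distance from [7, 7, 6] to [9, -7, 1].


d = sqrt(sum of squared differences). (7-9)^2=4, (7--7)^2=196, (6-1)^2=25. Sum = 225.

15


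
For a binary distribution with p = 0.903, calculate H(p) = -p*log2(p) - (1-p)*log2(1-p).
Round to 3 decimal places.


H = -0.903*log2(0.903) - 0.097*log2(0.097) = 0.459.

0.459


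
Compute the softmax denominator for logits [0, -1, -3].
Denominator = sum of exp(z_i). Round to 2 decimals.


Denom = e^0=1.0000 + e^-1=0.3679 + e^-3=0.0498. Sum = 1.4177, which rounds to 1.42.

1.42


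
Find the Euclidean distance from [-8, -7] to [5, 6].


d = sqrt(sum of squared differences). (-8-5)^2=169, (-7-6)^2=169. Sum = 338.

sqrt(338)


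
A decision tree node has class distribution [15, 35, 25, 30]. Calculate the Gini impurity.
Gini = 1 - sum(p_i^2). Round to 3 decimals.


Total = 105. Proportions: 15/105, 35/105, 25/105, 30/105. sum(p_i^2) = 0.2698. Gini = 1 - 0.2698 = 0.7302, which rounds to 0.730.

0.730


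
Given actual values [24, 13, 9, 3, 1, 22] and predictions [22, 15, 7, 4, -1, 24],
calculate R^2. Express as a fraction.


Mean(y) = 12. SS_res = 21. SS_tot = 456. R^2 = 1 - 21/(456) = 145/152.

145/152


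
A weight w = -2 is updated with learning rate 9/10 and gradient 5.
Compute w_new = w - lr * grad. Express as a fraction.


w_new = -2 - 9/10 * 5 = -2 - 9/2 = -13/2.

-13/2


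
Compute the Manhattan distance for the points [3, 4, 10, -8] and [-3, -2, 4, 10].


d = sum of absolute differences: |3--3|=6 + |4--2|=6 + |10-4|=6 + |-8-10|=18 = 36.

36


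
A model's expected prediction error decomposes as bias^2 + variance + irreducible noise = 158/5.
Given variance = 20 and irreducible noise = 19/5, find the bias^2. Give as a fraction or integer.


Total error = bias^2 + variance + irreducible noise. So bias^2 = 158/5 - 20 - 19/5 = 39/5.

39/5


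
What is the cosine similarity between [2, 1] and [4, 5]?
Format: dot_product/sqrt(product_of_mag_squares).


dot = 13. |a|^2 = 5, |b|^2 = 41. cos = 13/sqrt(205).

13/sqrt(205)


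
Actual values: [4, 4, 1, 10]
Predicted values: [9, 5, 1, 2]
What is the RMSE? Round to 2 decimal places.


MSE = 22.5000. RMSE = sqrt(22.5000) = 4.74.

4.74


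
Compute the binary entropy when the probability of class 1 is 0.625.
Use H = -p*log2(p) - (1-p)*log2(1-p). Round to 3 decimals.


H = -0.625*log2(0.625) - 0.375*log2(0.375) = 0.954.

0.954


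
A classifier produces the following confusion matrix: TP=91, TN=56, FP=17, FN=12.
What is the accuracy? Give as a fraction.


Accuracy = (TP + TN) / (TP + TN + FP + FN) = (91 + 56) / 176 = 147/176.

147/176


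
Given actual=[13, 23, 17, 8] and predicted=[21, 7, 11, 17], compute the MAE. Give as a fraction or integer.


MAE = (1/4) * (|13-21|=8 + |23-7|=16 + |17-11|=6 + |8-17|=9). Sum = 39. MAE = 39/4.

39/4


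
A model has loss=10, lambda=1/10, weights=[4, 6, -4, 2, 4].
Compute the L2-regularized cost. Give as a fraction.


L2 sq norm = sum(w^2) = 88. J = 10 + 1/10 * 88 = 94/5.

94/5


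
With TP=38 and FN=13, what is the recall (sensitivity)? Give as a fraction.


Recall = TP / (TP + FN) = 38 / 51 = 38/51.

38/51


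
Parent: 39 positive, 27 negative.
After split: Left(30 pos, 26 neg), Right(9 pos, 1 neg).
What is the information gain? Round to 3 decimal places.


H(parent) = 0.9760. H(left) = 0.9963, H(right) = 0.4690. Weighted = (56/66)*0.9963 + (10/66)*0.4690 = 0.9164. IG = 0.9760 - 0.9164 = 0.0596, which rounds to 0.060.

0.060


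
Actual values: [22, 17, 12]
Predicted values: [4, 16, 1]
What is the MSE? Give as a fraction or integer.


MSE = (1/3) * ((22-4)^2=324 + (17-16)^2=1 + (12-1)^2=121). Sum = 446. MSE = 446/3.

446/3


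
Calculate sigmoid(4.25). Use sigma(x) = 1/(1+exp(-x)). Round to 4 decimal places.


sigma(4.25) = 1/(1+e^(-4.25)) = 1/(1+0.014264) = 1/1.014264 = 0.9859.

0.9859


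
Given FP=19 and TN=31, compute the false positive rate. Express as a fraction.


FPR = FP / (FP + TN) = 19 / 50 = 19/50.

19/50


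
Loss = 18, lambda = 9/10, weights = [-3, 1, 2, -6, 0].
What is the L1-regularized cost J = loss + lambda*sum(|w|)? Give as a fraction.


L1 norm = sum(|w|) = 12. J = 18 + 9/10 * 12 = 144/5.

144/5


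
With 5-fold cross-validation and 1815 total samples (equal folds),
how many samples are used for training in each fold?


Each validation fold has 1815/5 = 363 samples. Training set = 1815 - 363 = 1452.

1452


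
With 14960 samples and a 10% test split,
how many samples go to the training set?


Test set = 14960 * 10% = 1496. Training set = 14960 - 1496 = 13464.

13464


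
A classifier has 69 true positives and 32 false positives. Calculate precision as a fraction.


Precision = TP / (TP + FP) = 69 / 101 = 69/101.

69/101


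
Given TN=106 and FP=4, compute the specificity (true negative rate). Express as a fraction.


Specificity = TN / (TN + FP) = 106 / 110 = 53/55.

53/55


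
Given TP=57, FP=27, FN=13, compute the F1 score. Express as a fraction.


Precision = 57/84 = 19/28. Recall = 57/70 = 57/70. F1 = 2*P*R/(P+R) = 57/77.

57/77


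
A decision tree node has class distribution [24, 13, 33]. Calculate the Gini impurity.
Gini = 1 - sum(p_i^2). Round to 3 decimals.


Total = 70. Proportions: 24/70, 13/70, 33/70. sum(p_i^2) = 0.3743. Gini = 1 - 0.3743 = 0.6257, which rounds to 0.626.

0.626


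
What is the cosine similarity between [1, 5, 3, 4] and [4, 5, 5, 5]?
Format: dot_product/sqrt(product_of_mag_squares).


dot = 64. |a|^2 = 51, |b|^2 = 91. cos = 64/sqrt(4641).

64/sqrt(4641)


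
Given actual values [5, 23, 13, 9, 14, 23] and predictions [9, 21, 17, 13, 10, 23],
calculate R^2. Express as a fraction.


Mean(y) = 29/2. SS_res = 68. SS_tot = 535/2. R^2 = 1 - 68/(535/2) = 399/535.

399/535
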